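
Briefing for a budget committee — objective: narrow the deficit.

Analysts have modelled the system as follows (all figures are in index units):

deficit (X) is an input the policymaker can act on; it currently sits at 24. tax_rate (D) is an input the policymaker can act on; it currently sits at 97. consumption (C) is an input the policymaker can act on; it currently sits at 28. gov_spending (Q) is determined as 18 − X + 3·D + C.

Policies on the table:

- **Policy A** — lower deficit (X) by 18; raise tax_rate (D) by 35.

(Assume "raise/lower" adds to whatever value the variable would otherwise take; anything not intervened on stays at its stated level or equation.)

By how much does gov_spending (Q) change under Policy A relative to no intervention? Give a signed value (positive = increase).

123

Baseline:
  X = 24
  D = 97
  C = 28
  Q = 18 − 24 + 3·97 + 28 = 313
Policy A (X − 18, D + 35):
  X = 24 − 18 = 6
  D = 97 + 35 = 132
  C = 28
  Q = 18 − 6 + 3·132 + 28 = 436
Change in Q: 436 − 313 = 123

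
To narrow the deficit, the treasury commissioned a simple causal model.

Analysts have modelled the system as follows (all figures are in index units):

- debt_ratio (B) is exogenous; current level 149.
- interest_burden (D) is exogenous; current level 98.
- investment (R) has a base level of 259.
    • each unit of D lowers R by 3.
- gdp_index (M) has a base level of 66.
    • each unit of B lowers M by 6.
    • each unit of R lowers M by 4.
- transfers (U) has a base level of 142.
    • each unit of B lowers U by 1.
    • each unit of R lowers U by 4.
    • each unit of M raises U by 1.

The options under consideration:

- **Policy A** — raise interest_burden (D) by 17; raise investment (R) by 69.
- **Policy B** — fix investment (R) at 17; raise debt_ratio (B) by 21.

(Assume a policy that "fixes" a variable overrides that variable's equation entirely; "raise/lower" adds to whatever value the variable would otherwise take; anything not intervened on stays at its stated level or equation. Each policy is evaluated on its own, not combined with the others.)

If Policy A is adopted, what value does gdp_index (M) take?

-760

Policy A (D + 17, R + 69):
  B = 149
  D = 98 + 17 = 115
  R = 259 − 3·115 (+69 from intervention) = -17
  M = 66 − 6·149 − 4·(-17) = -760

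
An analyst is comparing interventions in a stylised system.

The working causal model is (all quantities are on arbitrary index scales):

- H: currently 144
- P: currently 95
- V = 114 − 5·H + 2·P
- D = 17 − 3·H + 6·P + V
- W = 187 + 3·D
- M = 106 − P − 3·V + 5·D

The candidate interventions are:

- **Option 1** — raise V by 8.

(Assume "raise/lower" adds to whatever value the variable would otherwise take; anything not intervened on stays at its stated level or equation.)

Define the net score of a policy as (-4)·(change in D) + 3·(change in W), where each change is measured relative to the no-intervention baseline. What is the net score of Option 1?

Baseline:
  H = 144
  P = 95
  V = 114 − 5·144 + 2·95 = -416
  D = 17 − 3·144 + 6·95 + (-416) = -261
  W = 187 + 3·(-261) = -596
Option 1 (V + 8):
  H = 144
  P = 95
  V = 114 − 5·144 + 2·95 (+8 from intervention) = -408
  D = 17 − 3·144 + 6·95 + (-408) = -253
  W = 187 + 3·(-253) = -572
ΔD = -253 − (-261) = 8; ΔW = -572 − (-596) = 24
Score = (-4)·8 + 3·24 = 40

40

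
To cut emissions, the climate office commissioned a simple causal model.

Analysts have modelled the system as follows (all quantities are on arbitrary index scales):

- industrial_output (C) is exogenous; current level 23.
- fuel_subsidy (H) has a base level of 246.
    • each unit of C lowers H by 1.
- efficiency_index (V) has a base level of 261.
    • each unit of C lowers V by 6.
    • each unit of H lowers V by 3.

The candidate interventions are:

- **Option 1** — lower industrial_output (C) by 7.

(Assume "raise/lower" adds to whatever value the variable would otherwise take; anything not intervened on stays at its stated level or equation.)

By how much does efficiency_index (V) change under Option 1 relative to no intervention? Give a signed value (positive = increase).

Baseline:
  C = 23
  H = 246 − 23 = 223
  V = 261 − 6·23 − 3·223 = -546
Option 1 (C − 7):
  C = 23 − 7 = 16
  H = 246 − 16 = 230
  V = 261 − 6·16 − 3·230 = -525
Change in V: -525 − (-546) = 21

21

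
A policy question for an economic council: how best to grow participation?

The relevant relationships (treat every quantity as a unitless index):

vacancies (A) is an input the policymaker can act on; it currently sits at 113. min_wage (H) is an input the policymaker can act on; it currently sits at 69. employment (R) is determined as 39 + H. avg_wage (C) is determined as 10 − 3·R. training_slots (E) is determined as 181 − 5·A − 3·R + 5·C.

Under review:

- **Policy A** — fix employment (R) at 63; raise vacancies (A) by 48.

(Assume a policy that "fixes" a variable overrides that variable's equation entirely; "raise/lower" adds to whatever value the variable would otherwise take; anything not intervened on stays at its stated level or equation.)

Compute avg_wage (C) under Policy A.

Policy A (R := 63, A + 48):
  H = 69
  R = 63
  C = 10 − 3·63 = -179

-179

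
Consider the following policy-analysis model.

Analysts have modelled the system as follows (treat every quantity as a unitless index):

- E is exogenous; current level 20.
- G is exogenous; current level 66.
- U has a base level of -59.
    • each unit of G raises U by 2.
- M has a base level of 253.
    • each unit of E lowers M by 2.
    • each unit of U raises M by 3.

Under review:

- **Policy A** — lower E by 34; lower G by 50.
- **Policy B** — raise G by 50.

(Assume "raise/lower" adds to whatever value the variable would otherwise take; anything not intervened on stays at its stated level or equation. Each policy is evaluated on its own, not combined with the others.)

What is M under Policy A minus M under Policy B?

-532

Policy A (E − 34, G − 50):
  E = 20 − 34 = -14
  G = 66 − 50 = 16
  U = -59 + 2·16 = -27
  M = 253 − 2·(-14) + 3·(-27) = 200
Policy B (G + 50):
  E = 20
  G = 66 + 50 = 116
  U = -59 + 2·116 = 173
  M = 253 − 2·20 + 3·173 = 732
M: 200 − 732 = -532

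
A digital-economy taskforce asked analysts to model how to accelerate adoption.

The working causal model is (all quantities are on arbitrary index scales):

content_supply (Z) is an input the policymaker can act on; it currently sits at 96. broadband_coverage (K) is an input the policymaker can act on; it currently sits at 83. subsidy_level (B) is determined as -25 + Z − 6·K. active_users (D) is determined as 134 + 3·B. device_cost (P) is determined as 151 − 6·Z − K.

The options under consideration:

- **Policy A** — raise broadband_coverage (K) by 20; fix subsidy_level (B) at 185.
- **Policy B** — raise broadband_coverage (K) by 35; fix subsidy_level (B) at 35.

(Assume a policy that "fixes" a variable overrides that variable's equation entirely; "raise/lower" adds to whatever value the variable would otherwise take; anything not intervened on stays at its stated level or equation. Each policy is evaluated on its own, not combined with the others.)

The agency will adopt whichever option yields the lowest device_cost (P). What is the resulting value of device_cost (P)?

Policy A (K + 20, B := 185):
  Z = 96
  K = 83 + 20 = 103
  P = 151 − 6·96 − 103 = -528
Policy B (K + 35, B := 35):
  Z = 96
  K = 83 + 35 = 118
  P = 151 − 6·96 − 118 = -543
Comparing — Policy A: P=-528, Policy B: P=-543. Lowest is -543 (Policy B).

-543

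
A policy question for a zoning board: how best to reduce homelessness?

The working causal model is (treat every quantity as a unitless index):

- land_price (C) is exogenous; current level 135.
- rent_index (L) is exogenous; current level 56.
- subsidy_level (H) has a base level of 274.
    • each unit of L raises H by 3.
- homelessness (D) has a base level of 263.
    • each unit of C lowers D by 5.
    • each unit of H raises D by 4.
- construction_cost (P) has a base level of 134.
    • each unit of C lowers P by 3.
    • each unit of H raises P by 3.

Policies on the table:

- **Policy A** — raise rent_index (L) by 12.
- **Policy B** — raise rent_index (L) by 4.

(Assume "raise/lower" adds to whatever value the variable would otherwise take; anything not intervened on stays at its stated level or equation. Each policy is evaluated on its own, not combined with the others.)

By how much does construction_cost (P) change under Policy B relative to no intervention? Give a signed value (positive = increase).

36

Baseline:
  C = 135
  L = 56
  H = 274 + 3·56 = 442
  P = 134 − 3·135 + 3·442 = 1055
Policy B (L + 4):
  C = 135
  L = 56 + 4 = 60
  H = 274 + 3·60 = 454
  P = 134 − 3·135 + 3·454 = 1091
Change in P: 1091 − 1055 = 36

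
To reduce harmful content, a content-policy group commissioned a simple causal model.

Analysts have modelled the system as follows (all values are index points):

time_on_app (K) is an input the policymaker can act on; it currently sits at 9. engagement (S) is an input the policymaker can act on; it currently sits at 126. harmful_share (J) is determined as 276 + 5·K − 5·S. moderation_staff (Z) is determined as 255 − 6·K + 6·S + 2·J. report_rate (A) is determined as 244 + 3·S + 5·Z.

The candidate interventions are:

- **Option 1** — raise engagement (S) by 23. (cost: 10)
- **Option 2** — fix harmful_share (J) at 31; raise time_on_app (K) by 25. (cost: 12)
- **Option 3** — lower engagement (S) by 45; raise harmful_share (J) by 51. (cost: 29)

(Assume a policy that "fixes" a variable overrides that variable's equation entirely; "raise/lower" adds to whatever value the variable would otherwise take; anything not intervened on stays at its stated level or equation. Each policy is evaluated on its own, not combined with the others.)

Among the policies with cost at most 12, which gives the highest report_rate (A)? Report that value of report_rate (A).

Option 1 (S + 23):
  K = 9
  S = 126 + 23 = 149
  J = 276 + 5·9 − 5·149 = -424
  Z = 255 − 6·9 + 6·149 + 2·(-424) = 247
  A = 244 + 3·149 + 5·247 = 1926
Option 2 (J := 31, K + 25):
  K = 9 + 25 = 34
  S = 126
  J = 31
  Z = 255 − 6·34 + 6·126 + 2·31 = 869
  A = 244 + 3·126 + 5·869 = 4967
Comparing — Option 1: A=1926, Option 2: A=4967. Highest is 4967 (Option 2).

4967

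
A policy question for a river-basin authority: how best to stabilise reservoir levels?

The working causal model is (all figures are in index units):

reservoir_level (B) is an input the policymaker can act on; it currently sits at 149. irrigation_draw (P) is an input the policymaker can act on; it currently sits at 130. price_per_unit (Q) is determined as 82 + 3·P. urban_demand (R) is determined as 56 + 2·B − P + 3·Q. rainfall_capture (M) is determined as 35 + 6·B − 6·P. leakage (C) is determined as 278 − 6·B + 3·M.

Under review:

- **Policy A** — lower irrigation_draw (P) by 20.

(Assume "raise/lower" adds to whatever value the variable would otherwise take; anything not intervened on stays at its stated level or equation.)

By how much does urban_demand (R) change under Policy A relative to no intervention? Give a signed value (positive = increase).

Baseline:
  B = 149
  P = 130
  Q = 82 + 3·130 = 472
  R = 56 + 2·149 − 130 + 3·472 = 1640
Policy A (P − 20):
  B = 149
  P = 130 − 20 = 110
  Q = 82 + 3·110 = 412
  R = 56 + 2·149 − 110 + 3·412 = 1480
Change in R: 1480 − 1640 = -160

-160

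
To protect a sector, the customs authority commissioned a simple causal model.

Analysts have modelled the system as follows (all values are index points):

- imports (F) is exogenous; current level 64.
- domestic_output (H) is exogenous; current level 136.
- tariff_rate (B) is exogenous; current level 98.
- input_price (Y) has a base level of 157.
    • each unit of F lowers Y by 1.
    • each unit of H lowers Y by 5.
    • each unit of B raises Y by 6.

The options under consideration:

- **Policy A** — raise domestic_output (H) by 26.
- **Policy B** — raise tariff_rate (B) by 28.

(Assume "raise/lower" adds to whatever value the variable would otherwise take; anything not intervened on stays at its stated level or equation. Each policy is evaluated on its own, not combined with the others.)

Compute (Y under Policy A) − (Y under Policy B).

Policy A (H + 26):
  F = 64
  H = 136 + 26 = 162
  B = 98
  Y = 157 − 64 − 5·162 + 6·98 = -129
Policy B (B + 28):
  F = 64
  H = 136
  B = 98 + 28 = 126
  Y = 157 − 64 − 5·136 + 6·126 = 169
Y: -129 − 169 = -298

-298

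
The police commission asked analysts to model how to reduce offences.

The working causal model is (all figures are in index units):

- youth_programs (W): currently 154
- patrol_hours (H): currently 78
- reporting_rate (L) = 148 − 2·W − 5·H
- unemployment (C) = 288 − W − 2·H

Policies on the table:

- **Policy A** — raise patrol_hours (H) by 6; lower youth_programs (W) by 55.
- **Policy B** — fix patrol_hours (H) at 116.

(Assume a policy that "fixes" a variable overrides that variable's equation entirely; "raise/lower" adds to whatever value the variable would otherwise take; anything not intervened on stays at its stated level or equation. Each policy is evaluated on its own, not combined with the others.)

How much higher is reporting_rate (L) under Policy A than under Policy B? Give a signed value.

Policy A (H + 6, W − 55):
  W = 154 − 55 = 99
  H = 78 + 6 = 84
  L = 148 − 2·99 − 5·84 = -470
Policy B (H := 116):
  W = 154
  H = 116
  L = 148 − 2·154 − 5·116 = -740
L: -470 − (-740) = 270

270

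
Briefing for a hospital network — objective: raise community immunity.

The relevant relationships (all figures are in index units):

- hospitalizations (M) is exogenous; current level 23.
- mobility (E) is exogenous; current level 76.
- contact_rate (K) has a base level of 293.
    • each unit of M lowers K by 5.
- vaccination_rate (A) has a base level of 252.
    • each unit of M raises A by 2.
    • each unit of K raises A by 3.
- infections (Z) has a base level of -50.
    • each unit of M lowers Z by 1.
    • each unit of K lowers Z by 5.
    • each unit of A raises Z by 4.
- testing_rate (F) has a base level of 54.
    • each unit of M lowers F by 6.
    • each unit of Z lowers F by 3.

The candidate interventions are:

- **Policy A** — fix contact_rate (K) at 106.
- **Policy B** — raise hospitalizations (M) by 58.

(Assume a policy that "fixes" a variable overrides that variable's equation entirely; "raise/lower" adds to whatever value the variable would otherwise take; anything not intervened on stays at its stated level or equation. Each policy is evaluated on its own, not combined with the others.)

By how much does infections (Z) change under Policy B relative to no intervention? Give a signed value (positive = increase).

Baseline:
  M = 23
  K = 293 − 5·23 = 178
  A = 252 + 2·23 + 3·178 = 832
  Z = -50 − 23 − 5·178 + 4·832 = 2365
Policy B (M + 58):
  M = 23 + 58 = 81
  K = 293 − 5·81 = -112
  A = 252 + 2·81 + 3·(-112) = 78
  Z = -50 − 81 − 5·(-112) + 4·78 = 741
Change in Z: 741 − 2365 = -1624

-1624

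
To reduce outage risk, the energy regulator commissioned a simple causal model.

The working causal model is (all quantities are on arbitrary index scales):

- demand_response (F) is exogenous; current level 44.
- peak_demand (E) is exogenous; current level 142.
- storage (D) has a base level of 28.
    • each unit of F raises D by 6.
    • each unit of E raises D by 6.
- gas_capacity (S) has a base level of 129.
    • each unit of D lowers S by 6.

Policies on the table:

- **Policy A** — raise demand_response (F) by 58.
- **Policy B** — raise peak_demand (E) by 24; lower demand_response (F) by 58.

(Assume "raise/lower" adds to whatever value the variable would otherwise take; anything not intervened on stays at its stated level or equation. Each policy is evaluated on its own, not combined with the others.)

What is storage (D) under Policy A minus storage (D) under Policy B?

552

Policy A (F + 58):
  F = 44 + 58 = 102
  E = 142
  D = 28 + 6·102 + 6·142 = 1492
Policy B (E + 24, F − 58):
  F = 44 − 58 = -14
  E = 142 + 24 = 166
  D = 28 + 6·(-14) + 6·166 = 940
D: 1492 − 940 = 552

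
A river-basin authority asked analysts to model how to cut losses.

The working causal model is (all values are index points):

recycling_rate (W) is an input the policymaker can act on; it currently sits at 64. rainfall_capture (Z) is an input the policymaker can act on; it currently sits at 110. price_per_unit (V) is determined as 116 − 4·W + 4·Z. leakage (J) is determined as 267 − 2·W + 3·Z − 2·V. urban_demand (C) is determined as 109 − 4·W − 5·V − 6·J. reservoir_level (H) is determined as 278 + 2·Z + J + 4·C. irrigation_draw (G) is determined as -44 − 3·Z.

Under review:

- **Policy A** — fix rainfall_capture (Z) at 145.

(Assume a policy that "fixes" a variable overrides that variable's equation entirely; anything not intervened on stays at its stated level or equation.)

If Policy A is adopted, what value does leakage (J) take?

Policy A (Z := 145):
  W = 64
  Z = 145
  V = 116 − 4·64 + 4·145 = 440
  J = 267 − 2·64 + 3·145 − 2·440 = -306

-306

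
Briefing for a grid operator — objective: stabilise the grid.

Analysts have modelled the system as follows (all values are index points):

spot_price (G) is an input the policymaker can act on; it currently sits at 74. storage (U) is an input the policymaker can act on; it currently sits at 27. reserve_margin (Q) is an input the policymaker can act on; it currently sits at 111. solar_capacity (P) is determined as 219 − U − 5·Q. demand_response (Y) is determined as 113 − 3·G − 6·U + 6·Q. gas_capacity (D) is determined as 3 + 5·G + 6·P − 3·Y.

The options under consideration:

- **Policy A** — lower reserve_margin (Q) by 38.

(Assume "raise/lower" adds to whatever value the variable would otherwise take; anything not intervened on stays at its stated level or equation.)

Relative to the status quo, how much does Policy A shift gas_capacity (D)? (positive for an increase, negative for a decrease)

1824

Baseline:
  G = 74
  U = 27
  Q = 111
  P = 219 − 27 − 5·111 = -363
  Y = 113 − 3·74 − 6·27 + 6·111 = 395
  D = 3 + 5·74 + 6·(-363) − 3·395 = -2990
Policy A (Q − 38):
  G = 74
  U = 27
  Q = 111 − 38 = 73
  P = 219 − 27 − 5·73 = -173
  Y = 113 − 3·74 − 6·27 + 6·73 = 167
  D = 3 + 5·74 + 6·(-173) − 3·167 = -1166
Change in D: -1166 − (-2990) = 1824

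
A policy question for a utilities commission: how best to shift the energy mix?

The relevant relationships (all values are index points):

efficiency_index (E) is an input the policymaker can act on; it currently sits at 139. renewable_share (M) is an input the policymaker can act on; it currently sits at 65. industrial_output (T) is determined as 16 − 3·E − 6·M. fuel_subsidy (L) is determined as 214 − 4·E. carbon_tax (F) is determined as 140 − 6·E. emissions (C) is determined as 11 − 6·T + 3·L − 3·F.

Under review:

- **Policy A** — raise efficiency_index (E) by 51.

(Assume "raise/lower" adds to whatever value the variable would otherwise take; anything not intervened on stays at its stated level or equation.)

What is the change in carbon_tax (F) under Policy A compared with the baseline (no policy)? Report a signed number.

Baseline:
  E = 139
  F = 140 − 6·139 = -694
Policy A (E + 51):
  E = 139 + 51 = 190
  F = 140 − 6·190 = -1000
Change in F: -1000 − (-694) = -306

-306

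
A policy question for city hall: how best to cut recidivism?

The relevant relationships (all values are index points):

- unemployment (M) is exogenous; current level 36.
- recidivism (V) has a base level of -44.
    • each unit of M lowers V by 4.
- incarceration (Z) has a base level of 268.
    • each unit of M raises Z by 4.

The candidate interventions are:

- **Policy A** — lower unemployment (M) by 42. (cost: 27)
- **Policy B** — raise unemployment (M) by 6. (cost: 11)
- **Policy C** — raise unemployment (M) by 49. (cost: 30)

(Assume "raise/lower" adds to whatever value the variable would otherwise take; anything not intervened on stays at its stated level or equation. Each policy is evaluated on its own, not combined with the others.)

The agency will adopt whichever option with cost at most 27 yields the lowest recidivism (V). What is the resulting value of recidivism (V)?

-212

Policy A (M − 42):
  M = 36 − 42 = -6
  V = -44 − 4·(-6) = -20
Policy B (M + 6):
  M = 36 + 6 = 42
  V = -44 − 4·42 = -212
Comparing — Policy A: V=-20, Policy B: V=-212. Lowest is -212 (Policy B).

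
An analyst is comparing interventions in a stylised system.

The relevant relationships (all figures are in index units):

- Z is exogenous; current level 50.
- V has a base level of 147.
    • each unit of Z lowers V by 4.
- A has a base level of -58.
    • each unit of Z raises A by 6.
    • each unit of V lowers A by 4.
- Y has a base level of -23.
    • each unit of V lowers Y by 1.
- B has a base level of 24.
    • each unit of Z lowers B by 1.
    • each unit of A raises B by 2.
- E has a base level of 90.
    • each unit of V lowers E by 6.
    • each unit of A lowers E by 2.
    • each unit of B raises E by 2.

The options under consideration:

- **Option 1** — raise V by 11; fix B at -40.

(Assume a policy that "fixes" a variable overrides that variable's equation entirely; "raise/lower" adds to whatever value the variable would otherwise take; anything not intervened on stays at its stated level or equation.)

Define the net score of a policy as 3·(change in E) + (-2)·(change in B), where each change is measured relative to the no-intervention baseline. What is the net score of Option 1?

Baseline:
  Z = 50
  V = 147 − 4·50 = -53
  A = -58 + 6·50 − 4·(-53) = 454
  B = 24 − 50 + 2·454 = 882
  E = 90 − 6·(-53) − 2·454 + 2·882 = 1264
Option 1 (V + 11, B := -40):
  Z = 50
  V = 147 − 4·50 (+11 from intervention) = -42
  A = -58 + 6·50 − 4·(-42) = 410
  B = -40
  E = 90 − 6·(-42) − 2·410 + 2·(-40) = -558
ΔE = -558 − 1264 = -1822; ΔB = -40 − 882 = -922
Score = 3·(-1822) + (-2)·(-922) = -3622

-3622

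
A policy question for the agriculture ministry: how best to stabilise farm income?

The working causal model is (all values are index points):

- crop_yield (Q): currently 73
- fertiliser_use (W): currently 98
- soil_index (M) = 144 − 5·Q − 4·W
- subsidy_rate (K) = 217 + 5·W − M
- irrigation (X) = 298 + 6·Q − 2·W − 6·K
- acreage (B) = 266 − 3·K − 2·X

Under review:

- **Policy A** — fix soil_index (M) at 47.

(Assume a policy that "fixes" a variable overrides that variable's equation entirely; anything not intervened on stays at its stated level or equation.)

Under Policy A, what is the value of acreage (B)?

5126

Policy A (M := 47):
  Q = 73
  W = 98
  M = 47
  K = 217 + 5·98 − 47 = 660
  X = 298 + 6·73 − 2·98 − 6·660 = -3420
  B = 266 − 3·660 − 2·(-3420) = 5126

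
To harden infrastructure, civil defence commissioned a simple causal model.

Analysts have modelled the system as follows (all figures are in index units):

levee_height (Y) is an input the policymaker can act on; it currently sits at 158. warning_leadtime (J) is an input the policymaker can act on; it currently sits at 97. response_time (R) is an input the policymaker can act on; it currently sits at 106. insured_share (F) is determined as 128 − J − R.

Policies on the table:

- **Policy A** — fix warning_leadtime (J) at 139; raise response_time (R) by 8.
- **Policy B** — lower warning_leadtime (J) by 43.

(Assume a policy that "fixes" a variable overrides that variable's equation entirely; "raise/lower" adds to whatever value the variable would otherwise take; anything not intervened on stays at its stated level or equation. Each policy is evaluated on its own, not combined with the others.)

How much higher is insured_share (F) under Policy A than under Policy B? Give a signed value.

Policy A (J := 139, R + 8):
  J = 139
  R = 106 + 8 = 114
  F = 128 − 139 − 114 = -125
Policy B (J − 43):
  J = 97 − 43 = 54
  R = 106
  F = 128 − 54 − 106 = -32
F: -125 − (-32) = -93

-93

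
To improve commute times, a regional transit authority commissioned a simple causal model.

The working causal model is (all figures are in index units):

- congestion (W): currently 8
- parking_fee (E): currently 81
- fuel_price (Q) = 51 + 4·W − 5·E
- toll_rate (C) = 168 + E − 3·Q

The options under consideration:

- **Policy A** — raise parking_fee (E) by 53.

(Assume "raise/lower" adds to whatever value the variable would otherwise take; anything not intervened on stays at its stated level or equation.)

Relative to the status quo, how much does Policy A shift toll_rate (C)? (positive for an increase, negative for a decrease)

Baseline:
  W = 8
  E = 81
  Q = 51 + 4·8 − 5·81 = -322
  C = 168 + 81 − 3·(-322) = 1215
Policy A (E + 53):
  W = 8
  E = 81 + 53 = 134
  Q = 51 + 4·8 − 5·134 = -587
  C = 168 + 134 − 3·(-587) = 2063
Change in C: 2063 − 1215 = 848

848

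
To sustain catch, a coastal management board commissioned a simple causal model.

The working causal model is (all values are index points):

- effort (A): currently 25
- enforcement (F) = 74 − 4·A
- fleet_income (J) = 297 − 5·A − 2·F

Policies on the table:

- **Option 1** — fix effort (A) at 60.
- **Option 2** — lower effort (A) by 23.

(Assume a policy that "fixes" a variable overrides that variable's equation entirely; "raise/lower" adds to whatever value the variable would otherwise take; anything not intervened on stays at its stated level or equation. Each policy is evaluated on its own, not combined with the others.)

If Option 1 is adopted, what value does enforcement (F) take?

Option 1 (A := 60):
  A = 60
  F = 74 − 4·60 = -166

-166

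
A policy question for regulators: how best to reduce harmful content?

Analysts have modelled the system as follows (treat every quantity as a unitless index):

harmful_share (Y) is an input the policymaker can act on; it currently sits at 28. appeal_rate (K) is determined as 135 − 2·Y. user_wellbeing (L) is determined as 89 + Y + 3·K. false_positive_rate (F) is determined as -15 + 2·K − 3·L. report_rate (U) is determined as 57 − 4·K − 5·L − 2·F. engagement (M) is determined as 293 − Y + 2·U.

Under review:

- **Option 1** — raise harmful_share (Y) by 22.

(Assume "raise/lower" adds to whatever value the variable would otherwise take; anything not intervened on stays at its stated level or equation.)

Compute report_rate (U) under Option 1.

Option 1 (Y + 22):
  Y = 28 + 22 = 50
  K = 135 − 2·50 = 35
  L = 89 + 50 + 3·35 = 244
  F = -15 + 2·35 − 3·244 = -677
  U = 57 − 4·35 − 5·244 − 2·(-677) = 51

51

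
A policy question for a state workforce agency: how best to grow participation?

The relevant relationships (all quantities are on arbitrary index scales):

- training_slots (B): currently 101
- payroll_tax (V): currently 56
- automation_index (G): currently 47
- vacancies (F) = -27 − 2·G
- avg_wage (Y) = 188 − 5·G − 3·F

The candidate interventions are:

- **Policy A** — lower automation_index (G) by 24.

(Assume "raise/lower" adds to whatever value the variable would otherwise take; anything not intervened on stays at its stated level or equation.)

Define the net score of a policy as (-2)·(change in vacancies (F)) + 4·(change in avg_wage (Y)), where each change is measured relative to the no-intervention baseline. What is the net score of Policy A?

-192

Baseline:
  G = 47
  F = -27 − 2·47 = -121
  Y = 188 − 5·47 − 3·(-121) = 316
Policy A (G − 24):
  G = 47 − 24 = 23
  F = -27 − 2·23 = -73
  Y = 188 − 5·23 − 3·(-73) = 292
ΔF = -73 − (-121) = 48; ΔY = 292 − 316 = -24
Score = (-2)·48 + 4·(-24) = -192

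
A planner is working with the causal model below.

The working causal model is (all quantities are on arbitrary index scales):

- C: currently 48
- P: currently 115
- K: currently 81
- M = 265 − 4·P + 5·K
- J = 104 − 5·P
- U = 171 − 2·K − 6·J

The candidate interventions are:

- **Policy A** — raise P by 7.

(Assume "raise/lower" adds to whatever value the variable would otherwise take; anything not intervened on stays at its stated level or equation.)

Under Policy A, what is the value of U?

3045

Policy A (P + 7):
  P = 115 + 7 = 122
  K = 81
  J = 104 − 5·122 = -506
  U = 171 − 2·81 − 6·(-506) = 3045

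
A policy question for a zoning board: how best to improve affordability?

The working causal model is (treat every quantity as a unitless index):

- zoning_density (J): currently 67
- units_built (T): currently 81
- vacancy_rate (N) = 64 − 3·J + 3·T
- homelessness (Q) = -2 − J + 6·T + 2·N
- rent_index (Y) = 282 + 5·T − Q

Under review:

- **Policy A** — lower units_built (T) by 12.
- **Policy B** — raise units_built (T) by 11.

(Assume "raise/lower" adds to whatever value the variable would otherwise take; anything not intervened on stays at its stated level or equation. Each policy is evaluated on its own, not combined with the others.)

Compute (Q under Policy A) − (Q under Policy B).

Policy A (T − 12):
  J = 67
  T = 81 − 12 = 69
  N = 64 − 3·67 + 3·69 = 70
  Q = -2 − 67 + 6·69 + 2·70 = 485
Policy B (T + 11):
  J = 67
  T = 81 + 11 = 92
  N = 64 − 3·67 + 3·92 = 139
  Q = -2 − 67 + 6·92 + 2·139 = 761
Q: 485 − 761 = -276

-276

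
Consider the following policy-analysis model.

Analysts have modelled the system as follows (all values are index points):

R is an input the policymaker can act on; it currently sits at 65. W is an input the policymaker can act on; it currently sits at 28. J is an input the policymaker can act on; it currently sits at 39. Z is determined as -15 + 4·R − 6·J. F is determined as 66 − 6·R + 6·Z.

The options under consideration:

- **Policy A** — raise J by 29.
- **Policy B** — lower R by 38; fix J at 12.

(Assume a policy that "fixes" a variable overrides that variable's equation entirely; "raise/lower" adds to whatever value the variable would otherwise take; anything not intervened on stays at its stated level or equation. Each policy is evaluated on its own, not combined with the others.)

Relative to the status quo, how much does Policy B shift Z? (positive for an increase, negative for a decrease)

Baseline:
  R = 65
  J = 39
  Z = -15 + 4·65 − 6·39 = 11
Policy B (R − 38, J := 12):
  R = 65 − 38 = 27
  J = 12
  Z = -15 + 4·27 − 6·12 = 21
Change in Z: 21 − 11 = 10

10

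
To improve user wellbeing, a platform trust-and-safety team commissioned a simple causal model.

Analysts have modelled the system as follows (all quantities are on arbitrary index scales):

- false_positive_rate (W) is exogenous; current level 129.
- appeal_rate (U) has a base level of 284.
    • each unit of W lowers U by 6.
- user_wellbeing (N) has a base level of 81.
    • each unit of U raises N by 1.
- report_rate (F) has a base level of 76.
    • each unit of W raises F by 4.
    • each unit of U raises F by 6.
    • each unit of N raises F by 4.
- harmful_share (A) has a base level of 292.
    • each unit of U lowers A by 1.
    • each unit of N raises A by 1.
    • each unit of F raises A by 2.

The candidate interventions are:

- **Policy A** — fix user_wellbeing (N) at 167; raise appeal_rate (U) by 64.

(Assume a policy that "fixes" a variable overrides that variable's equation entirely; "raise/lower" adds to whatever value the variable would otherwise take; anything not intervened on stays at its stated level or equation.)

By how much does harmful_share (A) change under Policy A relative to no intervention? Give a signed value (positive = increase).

5888

Baseline:
  W = 129
  U = 284 − 6·129 = -490
  N = 81 + (-490) = -409
  F = 76 + 4·129 + 6·(-490) + 4·(-409) = -3984
  A = 292 − (-490) + (-409) + 2·(-3984) = -7595
Policy A (N := 167, U + 64):
  W = 129
  U = 284 − 6·129 (+64 from intervention) = -426
  N = 167
  F = 76 + 4·129 + 6·(-426) + 4·167 = -1296
  A = 292 − (-426) + 167 + 2·(-1296) = -1707
Change in A: -1707 − (-7595) = 5888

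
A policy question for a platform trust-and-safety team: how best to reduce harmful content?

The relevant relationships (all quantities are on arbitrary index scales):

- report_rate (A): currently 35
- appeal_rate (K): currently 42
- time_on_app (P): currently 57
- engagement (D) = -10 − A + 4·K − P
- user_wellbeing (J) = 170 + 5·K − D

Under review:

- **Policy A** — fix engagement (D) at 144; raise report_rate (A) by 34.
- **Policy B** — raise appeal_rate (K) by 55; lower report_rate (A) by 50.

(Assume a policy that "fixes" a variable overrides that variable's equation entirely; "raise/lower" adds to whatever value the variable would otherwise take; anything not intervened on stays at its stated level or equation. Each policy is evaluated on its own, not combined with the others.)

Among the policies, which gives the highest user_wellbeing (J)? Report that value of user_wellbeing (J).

319

Policy A (D := 144, A + 34):
  A = 35 + 34 = 69
  K = 42
  P = 57
  D = 144
  J = 170 + 5·42 − 144 = 236
Policy B (K + 55, A − 50):
  A = 35 − 50 = -15
  K = 42 + 55 = 97
  P = 57
  D = -10 − (-15) + 4·97 − 57 = 336
  J = 170 + 5·97 − 336 = 319
Comparing — Policy A: J=236, Policy B: J=319. Highest is 319 (Policy B).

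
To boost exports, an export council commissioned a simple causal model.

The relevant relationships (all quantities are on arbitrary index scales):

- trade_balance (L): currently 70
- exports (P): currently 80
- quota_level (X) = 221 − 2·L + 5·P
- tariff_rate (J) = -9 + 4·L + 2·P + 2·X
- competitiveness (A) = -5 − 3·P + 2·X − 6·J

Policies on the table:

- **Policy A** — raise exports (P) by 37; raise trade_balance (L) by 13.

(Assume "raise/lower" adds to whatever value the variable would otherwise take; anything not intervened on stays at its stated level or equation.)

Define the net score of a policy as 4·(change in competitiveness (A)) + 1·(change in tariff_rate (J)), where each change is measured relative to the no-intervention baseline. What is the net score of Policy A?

-9384

Baseline:
  L = 70
  P = 80
  X = 221 − 2·70 + 5·80 = 481
  J = -9 + 4·70 + 2·80 + 2·481 = 1393
  A = -5 − 3·80 + 2·481 − 6·1393 = -7641
Policy A (P + 37, L + 13):
  L = 70 + 13 = 83
  P = 80 + 37 = 117
  X = 221 − 2·83 + 5·117 = 640
  J = -9 + 4·83 + 2·117 + 2·640 = 1837
  A = -5 − 3·117 + 2·640 − 6·1837 = -10098
ΔA = -10098 − (-7641) = -2457; ΔJ = 1837 − 1393 = 444
Score = 4·(-2457) + 1·444 = -9384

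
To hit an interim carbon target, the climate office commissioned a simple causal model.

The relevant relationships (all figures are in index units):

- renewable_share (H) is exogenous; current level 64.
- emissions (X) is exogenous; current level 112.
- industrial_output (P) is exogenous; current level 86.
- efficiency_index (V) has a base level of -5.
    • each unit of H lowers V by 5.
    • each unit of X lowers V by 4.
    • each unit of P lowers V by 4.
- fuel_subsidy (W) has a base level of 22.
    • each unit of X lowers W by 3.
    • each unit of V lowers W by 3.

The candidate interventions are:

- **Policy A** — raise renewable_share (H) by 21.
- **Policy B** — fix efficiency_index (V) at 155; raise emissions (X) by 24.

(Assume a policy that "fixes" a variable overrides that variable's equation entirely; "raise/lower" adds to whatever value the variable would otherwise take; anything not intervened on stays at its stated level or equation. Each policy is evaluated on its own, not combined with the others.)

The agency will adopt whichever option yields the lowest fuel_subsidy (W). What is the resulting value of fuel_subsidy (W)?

Policy A (H + 21):
  H = 64 + 21 = 85
  X = 112
  P = 86
  V = -5 − 5·85 − 4·112 − 4·86 = -1222
  W = 22 − 3·112 − 3·(-1222) = 3352
Policy B (V := 155, X + 24):
  H = 64
  X = 112 + 24 = 136
  P = 86
  V = 155
  W = 22 − 3·136 − 3·155 = -851
Comparing — Policy A: W=3352, Policy B: W=-851. Lowest is -851 (Policy B).

-851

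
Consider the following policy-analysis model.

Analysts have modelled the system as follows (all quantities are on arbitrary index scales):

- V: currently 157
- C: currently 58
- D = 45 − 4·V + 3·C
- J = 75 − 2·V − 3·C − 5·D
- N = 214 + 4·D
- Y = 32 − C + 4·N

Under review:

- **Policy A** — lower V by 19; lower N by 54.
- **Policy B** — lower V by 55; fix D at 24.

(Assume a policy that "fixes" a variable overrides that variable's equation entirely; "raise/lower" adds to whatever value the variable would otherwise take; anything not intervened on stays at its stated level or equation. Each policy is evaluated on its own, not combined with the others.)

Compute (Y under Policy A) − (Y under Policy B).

-5928

Policy A (V − 19, N − 54):
  V = 157 − 19 = 138
  C = 58
  D = 45 − 4·138 + 3·58 = -333
  N = 214 + 4·(-333) (−54 from intervention) = -1172
  Y = 32 − 58 + 4·(-1172) = -4714
Policy B (V − 55, D := 24):
  V = 157 − 55 = 102
  C = 58
  D = 24
  N = 214 + 4·24 = 310
  Y = 32 − 58 + 4·310 = 1214
Y: -4714 − 1214 = -5928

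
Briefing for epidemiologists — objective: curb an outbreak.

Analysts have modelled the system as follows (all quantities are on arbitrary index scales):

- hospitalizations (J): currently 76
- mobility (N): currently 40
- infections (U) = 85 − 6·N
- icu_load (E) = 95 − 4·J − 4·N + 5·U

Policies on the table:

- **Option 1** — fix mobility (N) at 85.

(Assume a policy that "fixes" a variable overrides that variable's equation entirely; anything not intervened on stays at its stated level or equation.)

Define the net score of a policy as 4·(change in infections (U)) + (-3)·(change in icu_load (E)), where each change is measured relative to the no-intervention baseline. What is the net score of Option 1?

3510

Baseline:
  J = 76
  N = 40
  U = 85 − 6·40 = -155
  E = 95 − 4·76 − 4·40 + 5·(-155) = -1144
Option 1 (N := 85):
  J = 76
  N = 85
  U = 85 − 6·85 = -425
  E = 95 − 4·76 − 4·85 + 5·(-425) = -2674
ΔU = -425 − (-155) = -270; ΔE = -2674 − (-1144) = -1530
Score = 4·(-270) + (-3)·(-1530) = 3510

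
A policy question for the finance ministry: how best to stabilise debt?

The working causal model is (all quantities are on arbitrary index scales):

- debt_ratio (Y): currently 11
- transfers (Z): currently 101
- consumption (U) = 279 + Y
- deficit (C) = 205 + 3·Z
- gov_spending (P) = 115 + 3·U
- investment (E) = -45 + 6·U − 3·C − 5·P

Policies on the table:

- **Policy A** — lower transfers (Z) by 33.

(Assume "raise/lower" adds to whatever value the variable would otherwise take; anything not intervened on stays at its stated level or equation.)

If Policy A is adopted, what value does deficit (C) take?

Policy A (Z − 33):
  Z = 101 − 33 = 68
  C = 205 + 3·68 = 409

409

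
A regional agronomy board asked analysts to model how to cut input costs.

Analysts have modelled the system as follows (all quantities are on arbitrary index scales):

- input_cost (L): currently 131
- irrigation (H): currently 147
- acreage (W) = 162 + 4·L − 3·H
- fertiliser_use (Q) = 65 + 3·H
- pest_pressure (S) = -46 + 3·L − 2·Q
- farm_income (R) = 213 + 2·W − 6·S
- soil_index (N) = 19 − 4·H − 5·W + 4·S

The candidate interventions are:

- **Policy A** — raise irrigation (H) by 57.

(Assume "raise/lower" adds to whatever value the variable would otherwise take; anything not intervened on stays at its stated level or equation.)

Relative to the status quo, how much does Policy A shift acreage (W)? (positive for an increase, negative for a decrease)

-171

Baseline:
  L = 131
  H = 147
  W = 162 + 4·131 − 3·147 = 245
Policy A (H + 57):
  L = 131
  H = 147 + 57 = 204
  W = 162 + 4·131 − 3·204 = 74
Change in W: 74 − 245 = -171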